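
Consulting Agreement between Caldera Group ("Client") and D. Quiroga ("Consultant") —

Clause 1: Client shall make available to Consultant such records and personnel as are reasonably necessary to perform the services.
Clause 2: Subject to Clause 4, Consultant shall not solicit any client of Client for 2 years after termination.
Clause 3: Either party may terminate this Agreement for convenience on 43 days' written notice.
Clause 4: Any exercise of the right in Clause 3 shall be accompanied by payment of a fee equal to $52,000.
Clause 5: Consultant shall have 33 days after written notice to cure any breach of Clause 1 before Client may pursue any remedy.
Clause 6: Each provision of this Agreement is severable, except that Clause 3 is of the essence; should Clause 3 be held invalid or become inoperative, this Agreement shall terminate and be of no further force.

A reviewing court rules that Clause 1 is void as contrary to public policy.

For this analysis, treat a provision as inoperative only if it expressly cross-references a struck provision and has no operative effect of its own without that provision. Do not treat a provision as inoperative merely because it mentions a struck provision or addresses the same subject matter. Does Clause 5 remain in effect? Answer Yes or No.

Clause 1 is struck. Clause 5 merely fixes the cure period for breach of Clause 1; with Clause 1 gone it has nothing to operate on and falls away. Clause 6 makes Clause 3 an essential term, but Clause 3 is unaffected, so the severability proviso in Clause 6 preserves the remaining provisions. Clause 2, Clause 3, Clause 4, and Clause 6 remain in effect. Clause 5 is among the inoperative provisions, so the answer is no.

No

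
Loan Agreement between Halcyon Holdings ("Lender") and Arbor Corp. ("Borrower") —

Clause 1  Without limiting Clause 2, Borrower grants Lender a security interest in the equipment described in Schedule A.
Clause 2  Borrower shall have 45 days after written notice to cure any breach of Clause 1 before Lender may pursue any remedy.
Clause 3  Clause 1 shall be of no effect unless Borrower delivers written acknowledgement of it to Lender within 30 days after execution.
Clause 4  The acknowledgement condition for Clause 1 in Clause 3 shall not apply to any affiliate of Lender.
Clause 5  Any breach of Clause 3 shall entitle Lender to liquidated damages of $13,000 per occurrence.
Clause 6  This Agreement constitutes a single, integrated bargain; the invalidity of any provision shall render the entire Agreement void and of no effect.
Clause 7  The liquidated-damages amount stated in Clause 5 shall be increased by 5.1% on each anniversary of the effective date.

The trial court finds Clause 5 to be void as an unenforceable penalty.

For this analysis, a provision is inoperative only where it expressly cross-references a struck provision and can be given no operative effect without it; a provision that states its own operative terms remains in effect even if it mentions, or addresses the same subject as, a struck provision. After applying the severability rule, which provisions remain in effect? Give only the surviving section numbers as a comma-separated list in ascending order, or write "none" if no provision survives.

none

Clause 5 is struck. The whole of Clause 7 is the escalation of the liquidated-damages amount, defined by reference to Clause 5, so Clause 7 cannot stand once Clause 5 is removed. Clause 6 provides that the Agreement is not severable, so the invalidity of any one provision voids the entire Agreement. No provision of the Agreement survives.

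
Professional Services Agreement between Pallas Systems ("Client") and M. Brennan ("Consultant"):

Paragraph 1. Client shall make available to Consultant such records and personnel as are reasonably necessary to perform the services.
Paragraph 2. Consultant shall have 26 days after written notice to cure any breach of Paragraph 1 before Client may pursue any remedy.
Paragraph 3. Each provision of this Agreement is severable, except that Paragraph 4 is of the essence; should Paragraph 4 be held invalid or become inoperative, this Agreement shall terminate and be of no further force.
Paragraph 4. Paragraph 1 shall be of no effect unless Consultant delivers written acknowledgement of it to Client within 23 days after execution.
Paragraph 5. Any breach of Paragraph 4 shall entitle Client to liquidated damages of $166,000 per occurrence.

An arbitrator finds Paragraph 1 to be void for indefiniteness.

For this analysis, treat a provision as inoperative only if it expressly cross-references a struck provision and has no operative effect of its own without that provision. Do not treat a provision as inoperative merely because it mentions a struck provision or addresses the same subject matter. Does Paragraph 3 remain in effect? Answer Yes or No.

Paragraph 1 is struck. The only function of Paragraph 2 is the cure period for breach of Paragraph 1, so it cannot stand once Paragraph 1 is removed. Paragraph 4 has no operative effect of its own apart from Paragraph 1 and is therefore inoperative. Paragraph 5 has no operative effect of its own apart from Paragraph 4 and is therefore inoperative. Paragraph 3 makes Paragraph 4 an essential term, and Paragraph 4 has been rendered inoperative by the cascade; under Paragraph 3, the entire Agreement is therefore void. No provision of the Agreement survives. Paragraph 3 is among the inoperative provisions, so the answer is no.

No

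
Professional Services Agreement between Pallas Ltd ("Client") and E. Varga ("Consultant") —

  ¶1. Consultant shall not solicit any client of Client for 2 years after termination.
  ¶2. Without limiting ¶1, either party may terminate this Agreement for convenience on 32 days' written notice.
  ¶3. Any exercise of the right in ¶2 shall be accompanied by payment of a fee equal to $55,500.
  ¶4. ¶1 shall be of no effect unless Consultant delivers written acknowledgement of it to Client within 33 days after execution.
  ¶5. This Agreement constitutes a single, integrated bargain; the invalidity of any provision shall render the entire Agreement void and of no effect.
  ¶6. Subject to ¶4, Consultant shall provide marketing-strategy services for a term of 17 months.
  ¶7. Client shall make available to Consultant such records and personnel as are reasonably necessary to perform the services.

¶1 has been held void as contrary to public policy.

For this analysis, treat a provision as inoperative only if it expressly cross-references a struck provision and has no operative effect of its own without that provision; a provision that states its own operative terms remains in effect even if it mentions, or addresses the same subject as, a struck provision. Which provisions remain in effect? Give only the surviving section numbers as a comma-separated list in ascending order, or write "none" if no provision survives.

none

¶1 is struck. ¶4 merely fixes the acknowledgement condition for ¶1; with ¶1 gone it has nothing to operate on and falls away. ¶5 provides that the Agreement is not severable, so the invalidity of any one provision voids the entire Agreement. No provision of the Agreement survives.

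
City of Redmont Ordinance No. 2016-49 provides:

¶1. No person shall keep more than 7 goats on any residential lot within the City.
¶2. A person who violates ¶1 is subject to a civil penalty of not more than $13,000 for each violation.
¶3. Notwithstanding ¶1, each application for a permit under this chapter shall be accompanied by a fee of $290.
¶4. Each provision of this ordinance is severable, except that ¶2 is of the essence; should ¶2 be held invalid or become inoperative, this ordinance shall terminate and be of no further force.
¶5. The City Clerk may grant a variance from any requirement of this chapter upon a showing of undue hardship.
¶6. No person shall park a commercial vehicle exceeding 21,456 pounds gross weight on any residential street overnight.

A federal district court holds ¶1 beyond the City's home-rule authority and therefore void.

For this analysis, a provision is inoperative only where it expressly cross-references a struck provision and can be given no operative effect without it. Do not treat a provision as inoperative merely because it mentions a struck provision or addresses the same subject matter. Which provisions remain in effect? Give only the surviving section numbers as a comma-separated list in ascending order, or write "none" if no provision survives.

none

¶1 is struck. The only function of ¶2 is the civil penalty for violating ¶1, so it cannot stand once ¶1 is removed. ¶4 makes ¶2 an essential term, and ¶2 has been rendered inoperative by the cascade; under ¶4, the entire ordinance is therefore void. No provision of the ordinance survives.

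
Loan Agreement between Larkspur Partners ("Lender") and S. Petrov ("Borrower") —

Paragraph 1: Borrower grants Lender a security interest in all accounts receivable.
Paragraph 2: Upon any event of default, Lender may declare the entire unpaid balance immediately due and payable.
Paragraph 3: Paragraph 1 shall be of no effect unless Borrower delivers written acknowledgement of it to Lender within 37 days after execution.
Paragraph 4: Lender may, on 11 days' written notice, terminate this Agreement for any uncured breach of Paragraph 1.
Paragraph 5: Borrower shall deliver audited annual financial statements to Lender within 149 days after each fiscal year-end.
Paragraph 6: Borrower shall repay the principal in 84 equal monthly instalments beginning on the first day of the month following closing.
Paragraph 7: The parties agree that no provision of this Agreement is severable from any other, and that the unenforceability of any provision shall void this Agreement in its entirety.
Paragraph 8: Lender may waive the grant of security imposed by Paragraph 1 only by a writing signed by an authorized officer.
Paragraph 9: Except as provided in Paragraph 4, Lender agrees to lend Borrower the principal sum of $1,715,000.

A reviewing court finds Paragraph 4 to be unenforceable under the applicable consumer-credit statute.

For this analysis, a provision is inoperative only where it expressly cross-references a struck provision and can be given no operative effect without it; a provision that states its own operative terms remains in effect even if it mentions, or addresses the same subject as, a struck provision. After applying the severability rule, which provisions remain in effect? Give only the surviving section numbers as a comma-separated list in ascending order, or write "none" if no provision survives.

none

Paragraph 4 is struck. No other provision's operative terms depend on Paragraph 4. Paragraph 7 provides that the Agreement is not severable, so the invalidity of any one provision voids the entire Agreement. No provision of the Agreement survives.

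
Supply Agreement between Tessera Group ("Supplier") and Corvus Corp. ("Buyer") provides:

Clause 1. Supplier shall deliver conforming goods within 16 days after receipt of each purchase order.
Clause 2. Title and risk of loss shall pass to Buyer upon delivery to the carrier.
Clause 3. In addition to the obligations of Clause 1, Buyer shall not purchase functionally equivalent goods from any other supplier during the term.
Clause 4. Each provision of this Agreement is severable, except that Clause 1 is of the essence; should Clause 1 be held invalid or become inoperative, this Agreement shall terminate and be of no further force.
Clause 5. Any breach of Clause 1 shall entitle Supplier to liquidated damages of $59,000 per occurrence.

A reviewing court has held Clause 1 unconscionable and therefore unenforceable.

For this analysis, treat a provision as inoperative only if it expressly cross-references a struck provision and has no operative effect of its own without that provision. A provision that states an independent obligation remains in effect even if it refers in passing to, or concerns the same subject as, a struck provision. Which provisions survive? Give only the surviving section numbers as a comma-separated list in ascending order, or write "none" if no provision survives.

Clause 1 is struck. Clause 5 does nothing except set the liquidated-damages amount by reference to Clause 1; with Clause 1 gone it has no independent effect and is inoperative. Clause 4 makes Clause 1 an essential term, and Clause 1 is the provision held invalid; under Clause 4, the entire Agreement is therefore void. No provision of the Agreement survives.

none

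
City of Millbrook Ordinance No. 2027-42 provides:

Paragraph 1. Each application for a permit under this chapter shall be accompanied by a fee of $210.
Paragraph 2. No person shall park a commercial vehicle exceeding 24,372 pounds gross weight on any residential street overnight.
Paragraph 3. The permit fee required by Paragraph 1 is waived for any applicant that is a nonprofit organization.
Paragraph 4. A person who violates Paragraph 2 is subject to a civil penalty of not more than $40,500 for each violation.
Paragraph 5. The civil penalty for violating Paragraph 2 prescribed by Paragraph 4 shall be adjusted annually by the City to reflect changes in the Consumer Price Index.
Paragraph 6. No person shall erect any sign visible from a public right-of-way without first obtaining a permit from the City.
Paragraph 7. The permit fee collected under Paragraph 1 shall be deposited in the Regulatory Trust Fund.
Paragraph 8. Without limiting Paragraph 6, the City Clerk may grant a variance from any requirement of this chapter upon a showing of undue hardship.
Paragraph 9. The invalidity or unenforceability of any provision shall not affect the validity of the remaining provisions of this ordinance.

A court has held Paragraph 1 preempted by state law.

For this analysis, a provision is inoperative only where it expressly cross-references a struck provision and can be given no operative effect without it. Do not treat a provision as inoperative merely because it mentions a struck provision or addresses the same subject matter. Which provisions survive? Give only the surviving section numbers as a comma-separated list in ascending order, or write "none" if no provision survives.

2, 4, 5, 6, 8, 9

Paragraph 1 is struck. Paragraph 3 does nothing except set the nonprofit waiver of the permit fee by reference to Paragraph 1; with Paragraph 1 gone it has no independent effect and is inoperative. The whole of Paragraph 7 is the disposition of the permit fee, defined by reference to Paragraph 1, so Paragraph 7 cannot stand once Paragraph 1 is removed. Under the severability clause in Paragraph 9, the remaining provisions continue in force. The provisions still in force are Paragraph 2, Paragraph 4, Paragraph 5, Paragraph 6, Paragraph 8, and Paragraph 9.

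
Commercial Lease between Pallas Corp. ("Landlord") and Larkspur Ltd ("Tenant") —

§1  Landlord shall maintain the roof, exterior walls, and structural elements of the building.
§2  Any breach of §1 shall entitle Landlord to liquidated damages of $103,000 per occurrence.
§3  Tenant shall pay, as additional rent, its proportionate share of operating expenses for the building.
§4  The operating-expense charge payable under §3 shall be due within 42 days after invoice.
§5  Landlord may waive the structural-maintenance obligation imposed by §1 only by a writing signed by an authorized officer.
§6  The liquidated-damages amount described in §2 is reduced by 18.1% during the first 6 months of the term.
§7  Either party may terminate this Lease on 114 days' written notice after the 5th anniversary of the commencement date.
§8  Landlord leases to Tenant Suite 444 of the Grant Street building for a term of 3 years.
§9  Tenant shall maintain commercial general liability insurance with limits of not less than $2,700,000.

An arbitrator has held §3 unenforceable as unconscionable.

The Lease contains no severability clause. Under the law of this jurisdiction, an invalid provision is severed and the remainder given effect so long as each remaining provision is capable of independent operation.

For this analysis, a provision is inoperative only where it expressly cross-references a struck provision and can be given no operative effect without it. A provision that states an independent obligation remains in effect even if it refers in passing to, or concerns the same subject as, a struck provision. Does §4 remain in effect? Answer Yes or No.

No

§3 is struck. §4 does nothing except set the payment deadline for the operating-expense charge by reference to §3; with §3 gone it has no independent effect and is inoperative. Under the stated default rule, only provisions that cannot operate independently fall away; the rest are enforced. §1, §2, §5, §6, §7, §8, and §9 remain in effect. §4 is among the inoperative provisions, so the answer is no.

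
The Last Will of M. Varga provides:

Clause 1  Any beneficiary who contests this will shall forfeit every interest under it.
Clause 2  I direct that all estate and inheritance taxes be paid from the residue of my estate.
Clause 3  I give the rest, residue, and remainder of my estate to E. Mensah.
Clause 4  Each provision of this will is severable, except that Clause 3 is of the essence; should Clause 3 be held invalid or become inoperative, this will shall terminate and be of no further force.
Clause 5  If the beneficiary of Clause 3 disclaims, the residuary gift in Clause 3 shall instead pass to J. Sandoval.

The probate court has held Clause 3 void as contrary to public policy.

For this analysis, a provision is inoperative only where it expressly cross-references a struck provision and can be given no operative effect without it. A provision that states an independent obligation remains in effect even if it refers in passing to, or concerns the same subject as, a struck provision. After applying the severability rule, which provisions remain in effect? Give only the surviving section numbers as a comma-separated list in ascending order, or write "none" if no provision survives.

Clause 3 is struck. Clause 5 has no operative effect of its own apart from Clause 3 and is therefore inoperative. Clause 4 makes Clause 3 an essential term, and Clause 3 is the provision held invalid; under Clause 4, the entire will is therefore void. No provision of the will survives.

none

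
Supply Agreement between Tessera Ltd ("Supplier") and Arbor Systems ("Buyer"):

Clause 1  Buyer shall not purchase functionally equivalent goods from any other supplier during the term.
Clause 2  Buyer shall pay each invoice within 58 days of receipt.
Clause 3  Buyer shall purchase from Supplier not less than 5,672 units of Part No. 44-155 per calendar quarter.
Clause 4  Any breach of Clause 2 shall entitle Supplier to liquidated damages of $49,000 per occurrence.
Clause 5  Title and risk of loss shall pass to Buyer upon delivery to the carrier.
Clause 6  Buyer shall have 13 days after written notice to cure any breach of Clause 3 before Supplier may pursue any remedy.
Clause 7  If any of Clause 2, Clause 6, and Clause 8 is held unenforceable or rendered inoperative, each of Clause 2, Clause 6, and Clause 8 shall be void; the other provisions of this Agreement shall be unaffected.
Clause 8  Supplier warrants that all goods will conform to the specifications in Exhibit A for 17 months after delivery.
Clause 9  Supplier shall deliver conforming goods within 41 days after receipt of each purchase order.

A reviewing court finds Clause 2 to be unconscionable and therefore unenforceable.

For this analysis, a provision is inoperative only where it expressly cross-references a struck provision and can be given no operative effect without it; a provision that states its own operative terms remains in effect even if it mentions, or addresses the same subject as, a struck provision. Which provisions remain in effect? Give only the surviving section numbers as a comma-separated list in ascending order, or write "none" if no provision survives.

1, 3, 5, 7, 9

Clause 2 is struck. The whole of Clause 4 is the liquidated-damages amount, defined by reference to Clause 2, so Clause 4 cannot stand once Clause 2 is removed. Clause 7 declares Clause 2, Clause 6, and Clause 8 mutually dependent; since one of them has fallen, all of them are of no effect. That brings down Clause 6 and Clause 8 as well. The remainder continues in force under Clause 7. Clause 1, Clause 3, Clause 5, Clause 7, and Clause 9 remain in effect.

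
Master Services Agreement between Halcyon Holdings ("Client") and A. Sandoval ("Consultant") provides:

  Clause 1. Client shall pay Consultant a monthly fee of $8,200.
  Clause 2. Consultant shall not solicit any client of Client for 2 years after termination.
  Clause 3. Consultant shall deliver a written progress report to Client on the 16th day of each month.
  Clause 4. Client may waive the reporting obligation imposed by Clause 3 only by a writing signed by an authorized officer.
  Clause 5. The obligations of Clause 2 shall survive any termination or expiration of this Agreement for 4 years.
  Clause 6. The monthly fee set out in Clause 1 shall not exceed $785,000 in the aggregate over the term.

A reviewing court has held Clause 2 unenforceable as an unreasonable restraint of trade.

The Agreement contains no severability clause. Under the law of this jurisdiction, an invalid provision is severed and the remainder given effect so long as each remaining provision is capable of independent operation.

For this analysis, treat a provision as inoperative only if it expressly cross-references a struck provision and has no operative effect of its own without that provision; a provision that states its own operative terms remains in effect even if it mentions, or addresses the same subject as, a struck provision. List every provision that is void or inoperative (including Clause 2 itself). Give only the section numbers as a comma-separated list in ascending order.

2, 5

Clause 2 is struck. The only function of Clause 5 is the survival period for Clause 2, so it cannot stand once Clause 2 is removed. Under the stated default rule, only provisions that cannot operate independently fall away; the rest are enforced. Clause 1, Clause 3, Clause 4, and Clause 6 remain in effect.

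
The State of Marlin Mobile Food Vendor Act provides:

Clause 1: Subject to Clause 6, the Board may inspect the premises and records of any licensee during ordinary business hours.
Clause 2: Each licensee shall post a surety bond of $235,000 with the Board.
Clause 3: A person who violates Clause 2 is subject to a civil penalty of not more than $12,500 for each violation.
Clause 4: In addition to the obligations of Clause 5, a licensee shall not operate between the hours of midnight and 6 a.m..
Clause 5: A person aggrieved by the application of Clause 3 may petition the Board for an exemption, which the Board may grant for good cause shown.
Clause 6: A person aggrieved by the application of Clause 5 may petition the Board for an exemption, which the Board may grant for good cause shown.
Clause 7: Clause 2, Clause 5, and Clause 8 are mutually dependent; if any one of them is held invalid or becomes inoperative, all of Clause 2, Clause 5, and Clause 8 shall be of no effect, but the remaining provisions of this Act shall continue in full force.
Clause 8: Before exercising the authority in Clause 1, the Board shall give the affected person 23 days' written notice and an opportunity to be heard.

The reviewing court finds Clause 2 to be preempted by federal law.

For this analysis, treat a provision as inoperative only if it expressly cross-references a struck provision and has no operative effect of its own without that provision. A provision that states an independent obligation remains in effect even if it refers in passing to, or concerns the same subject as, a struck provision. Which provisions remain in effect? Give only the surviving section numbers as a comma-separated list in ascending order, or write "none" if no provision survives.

1, 4, 7

Clause 2 is struck. The only function of Clause 3 is the civil penalty for violating Clause 2, so it cannot stand once Clause 2 is removed. Clause 5 operates only by reference to Clause 3, so it falls with Clause 3. The only function of Clause 6 is the exemption procedure for Clause 5, so it cannot stand once Clause 5 is removed. Although Clause 1 refers to Clause 6, its operative terms do not depend on Clause 6, so it remains in effect. Although Clause 4 refers to Clause 5, its operative terms do not depend on Clause 5, so it remains in effect. Clause 7 declares Clause 2, Clause 5, and Clause 8 mutually dependent; since one of them has fallen, all of them are of no effect. That brings down Clause 8 as well. The remainder continues in force under Clause 7. That leaves Clause 1, Clause 4, and Clause 7 in effect.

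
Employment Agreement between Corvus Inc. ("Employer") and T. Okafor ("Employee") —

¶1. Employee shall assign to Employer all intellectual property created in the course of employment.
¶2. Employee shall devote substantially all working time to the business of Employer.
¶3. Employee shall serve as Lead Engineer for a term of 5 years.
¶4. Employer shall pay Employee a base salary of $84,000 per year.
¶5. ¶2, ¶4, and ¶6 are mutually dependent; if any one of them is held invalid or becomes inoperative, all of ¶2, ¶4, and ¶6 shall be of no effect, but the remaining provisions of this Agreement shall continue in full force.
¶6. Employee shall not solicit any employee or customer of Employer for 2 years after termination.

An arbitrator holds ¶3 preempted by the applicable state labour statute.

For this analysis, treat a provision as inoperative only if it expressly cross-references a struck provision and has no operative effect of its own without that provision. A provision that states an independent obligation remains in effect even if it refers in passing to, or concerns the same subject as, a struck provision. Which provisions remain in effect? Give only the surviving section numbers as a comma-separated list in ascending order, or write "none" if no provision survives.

1, 2, 4, 5, 6

¶3 is struck. No other provision's operative terms depend on ¶3. ¶5 ties ¶2, ¶4, and ¶6 together, but none of those is affected here; the remaining provisions continue in force under ¶5. ¶1, ¶2, ¶4, ¶5, and ¶6 remain in effect.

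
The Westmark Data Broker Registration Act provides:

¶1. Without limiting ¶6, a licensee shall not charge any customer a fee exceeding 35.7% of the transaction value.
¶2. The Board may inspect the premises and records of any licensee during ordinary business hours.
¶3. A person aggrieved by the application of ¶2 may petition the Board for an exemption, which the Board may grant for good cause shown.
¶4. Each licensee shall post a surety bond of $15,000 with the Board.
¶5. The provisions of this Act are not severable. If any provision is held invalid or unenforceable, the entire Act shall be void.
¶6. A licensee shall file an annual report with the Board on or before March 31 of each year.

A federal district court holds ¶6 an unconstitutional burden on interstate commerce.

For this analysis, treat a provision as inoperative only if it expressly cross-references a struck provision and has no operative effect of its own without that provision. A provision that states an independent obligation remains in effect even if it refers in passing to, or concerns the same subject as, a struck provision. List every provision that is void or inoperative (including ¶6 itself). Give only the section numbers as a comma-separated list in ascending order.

1, 2, 3, 4, 5, 6

¶6 is struck. No other provision's operative terms depend on ¶6. ¶5 provides that the Act is not severable, so the invalidity of any one provision voids the entire Act. No provision of the Act survives.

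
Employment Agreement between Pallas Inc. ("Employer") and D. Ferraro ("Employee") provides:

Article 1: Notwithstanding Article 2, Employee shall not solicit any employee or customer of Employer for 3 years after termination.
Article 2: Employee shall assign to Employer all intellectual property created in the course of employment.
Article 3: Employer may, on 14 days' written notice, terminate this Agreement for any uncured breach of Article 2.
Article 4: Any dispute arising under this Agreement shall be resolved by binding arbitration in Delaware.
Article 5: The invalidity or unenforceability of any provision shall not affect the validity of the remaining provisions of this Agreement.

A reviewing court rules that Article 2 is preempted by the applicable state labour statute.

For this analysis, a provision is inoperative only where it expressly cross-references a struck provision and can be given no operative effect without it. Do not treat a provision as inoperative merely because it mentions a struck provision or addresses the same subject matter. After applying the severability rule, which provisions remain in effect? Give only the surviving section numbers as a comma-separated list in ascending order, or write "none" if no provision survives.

1, 4, 5

Article 2 is struck. Article 3 has no operative effect of its own apart from Article 2 and is therefore inoperative. Although Article 1 refers to Article 2, its operative terms do not depend on Article 2, so it remains in effect. Article 5 is a severability clause and preserves every provision that can still be given independent effect. Article 1, Article 4, and Article 5 remain in effect.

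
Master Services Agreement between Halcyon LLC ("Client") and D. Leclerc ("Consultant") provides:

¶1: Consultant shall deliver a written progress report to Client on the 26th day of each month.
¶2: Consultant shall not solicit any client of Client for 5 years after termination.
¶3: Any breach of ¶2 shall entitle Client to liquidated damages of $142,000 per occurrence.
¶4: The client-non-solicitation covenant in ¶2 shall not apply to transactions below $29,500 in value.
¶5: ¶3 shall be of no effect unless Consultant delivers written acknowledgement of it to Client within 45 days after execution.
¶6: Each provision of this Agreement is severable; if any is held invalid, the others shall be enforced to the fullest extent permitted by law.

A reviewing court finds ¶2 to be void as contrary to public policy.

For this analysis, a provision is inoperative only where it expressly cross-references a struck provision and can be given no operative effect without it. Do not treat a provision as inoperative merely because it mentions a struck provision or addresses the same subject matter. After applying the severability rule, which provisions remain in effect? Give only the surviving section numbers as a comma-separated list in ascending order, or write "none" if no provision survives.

1, 6

¶2 is struck. ¶3 operates only by reference to ¶2, so it falls with ¶2. ¶4 has no operative effect of its own apart from ¶2 and is therefore inoperative. ¶5 merely fixes the acknowledgement condition for ¶3; with ¶3 gone it has nothing to operate on and falls away. ¶6 is a severability clause and preserves every provision that can still be given independent effect. ¶1 and ¶6 remain in effect.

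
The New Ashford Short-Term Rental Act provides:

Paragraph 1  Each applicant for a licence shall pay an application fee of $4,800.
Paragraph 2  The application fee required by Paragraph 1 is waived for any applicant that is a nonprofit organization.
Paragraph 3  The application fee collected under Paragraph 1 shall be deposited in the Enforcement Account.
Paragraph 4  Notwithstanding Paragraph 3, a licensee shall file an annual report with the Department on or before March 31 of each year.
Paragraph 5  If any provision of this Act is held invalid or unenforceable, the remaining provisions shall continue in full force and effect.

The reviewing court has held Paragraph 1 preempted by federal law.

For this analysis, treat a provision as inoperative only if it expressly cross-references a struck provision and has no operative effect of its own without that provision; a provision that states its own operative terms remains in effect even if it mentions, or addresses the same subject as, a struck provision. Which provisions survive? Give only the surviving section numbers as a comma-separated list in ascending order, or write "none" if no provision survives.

Paragraph 1 is struck. Paragraph 2 does nothing except set the nonprofit waiver of the application fee by reference to Paragraph 1; with Paragraph 1 gone it has no independent effect and is inoperative. The whole of Paragraph 3 is the disposition of the application fee, defined by reference to Paragraph 1, so Paragraph 3 cannot stand once Paragraph 1 is removed. Although Paragraph 4 refers to Paragraph 3, its operative terms do not depend on Paragraph 3, so it remains in effect. Paragraph 5 is a severability clause and preserves every provision that can still be given independent effect. The provisions still in force are Paragraph 4 and Paragraph 5.

4, 5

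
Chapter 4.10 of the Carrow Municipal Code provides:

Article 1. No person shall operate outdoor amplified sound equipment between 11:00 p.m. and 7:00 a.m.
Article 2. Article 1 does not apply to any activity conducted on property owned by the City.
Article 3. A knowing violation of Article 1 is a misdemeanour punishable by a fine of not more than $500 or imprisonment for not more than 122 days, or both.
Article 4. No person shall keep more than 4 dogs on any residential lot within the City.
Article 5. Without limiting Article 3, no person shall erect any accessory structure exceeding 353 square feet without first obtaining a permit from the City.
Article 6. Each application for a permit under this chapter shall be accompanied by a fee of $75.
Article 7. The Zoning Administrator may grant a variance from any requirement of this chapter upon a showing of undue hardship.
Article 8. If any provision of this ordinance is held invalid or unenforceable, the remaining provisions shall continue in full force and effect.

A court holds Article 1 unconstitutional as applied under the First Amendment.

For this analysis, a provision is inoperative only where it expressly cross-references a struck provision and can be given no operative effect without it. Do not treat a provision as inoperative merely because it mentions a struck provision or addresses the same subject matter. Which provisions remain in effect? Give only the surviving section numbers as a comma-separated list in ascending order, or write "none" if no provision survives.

Article 1 is struck. Article 2 has no operative effect of its own apart from Article 1 and is therefore inoperative. Article 3 merely fixes the criminal penalty for violating Article 1; with Article 1 gone it has nothing to operate on and falls away. Although Article 5 refers to Article 3, its operative terms do not depend on Article 3, so it remains in effect. Article 8 is a severability clause and preserves every provision that can still be given independent effect. That leaves Article 4, Article 5, Article 6, Article 7, and Article 8 in effect.

4, 5, 6, 7, 8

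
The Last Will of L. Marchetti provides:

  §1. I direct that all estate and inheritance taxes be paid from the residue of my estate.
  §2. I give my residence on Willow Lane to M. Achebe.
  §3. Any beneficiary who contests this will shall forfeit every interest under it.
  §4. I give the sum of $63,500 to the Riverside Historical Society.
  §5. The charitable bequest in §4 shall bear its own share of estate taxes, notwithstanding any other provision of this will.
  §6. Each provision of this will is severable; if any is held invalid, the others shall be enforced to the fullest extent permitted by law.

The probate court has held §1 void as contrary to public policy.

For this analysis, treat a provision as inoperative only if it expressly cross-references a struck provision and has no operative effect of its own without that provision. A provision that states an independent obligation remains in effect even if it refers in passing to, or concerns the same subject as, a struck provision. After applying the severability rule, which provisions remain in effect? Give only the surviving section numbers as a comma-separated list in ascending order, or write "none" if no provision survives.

2, 3, 4, 5, 6

§1 is struck. No other provision's operative terms depend on §1. Under the severability clause in §6, the remaining provisions continue in force. The provisions still in force are §2, §3, §4, §5, and §6.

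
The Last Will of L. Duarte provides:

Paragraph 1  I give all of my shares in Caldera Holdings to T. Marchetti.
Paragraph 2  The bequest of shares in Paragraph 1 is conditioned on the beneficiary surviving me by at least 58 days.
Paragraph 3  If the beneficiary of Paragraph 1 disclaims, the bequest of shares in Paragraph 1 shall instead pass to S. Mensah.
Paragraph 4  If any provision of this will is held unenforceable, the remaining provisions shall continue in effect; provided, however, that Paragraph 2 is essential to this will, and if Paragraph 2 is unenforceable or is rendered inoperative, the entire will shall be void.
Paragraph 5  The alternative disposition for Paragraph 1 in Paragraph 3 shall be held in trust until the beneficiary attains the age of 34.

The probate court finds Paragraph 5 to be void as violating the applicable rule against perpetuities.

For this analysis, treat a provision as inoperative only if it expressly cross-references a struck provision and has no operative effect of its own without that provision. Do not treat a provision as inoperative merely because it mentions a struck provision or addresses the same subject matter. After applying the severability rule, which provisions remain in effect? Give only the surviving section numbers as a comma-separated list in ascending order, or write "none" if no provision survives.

1, 2, 3, 4

Paragraph 5 is struck. No other provision's operative terms depend on Paragraph 5. Paragraph 4 makes Paragraph 2 an essential term, but Paragraph 2 is unaffected, so the severability proviso in Paragraph 4 preserves the remaining provisions. That leaves Paragraph 1, Paragraph 2, Paragraph 3, and Paragraph 4 in effect.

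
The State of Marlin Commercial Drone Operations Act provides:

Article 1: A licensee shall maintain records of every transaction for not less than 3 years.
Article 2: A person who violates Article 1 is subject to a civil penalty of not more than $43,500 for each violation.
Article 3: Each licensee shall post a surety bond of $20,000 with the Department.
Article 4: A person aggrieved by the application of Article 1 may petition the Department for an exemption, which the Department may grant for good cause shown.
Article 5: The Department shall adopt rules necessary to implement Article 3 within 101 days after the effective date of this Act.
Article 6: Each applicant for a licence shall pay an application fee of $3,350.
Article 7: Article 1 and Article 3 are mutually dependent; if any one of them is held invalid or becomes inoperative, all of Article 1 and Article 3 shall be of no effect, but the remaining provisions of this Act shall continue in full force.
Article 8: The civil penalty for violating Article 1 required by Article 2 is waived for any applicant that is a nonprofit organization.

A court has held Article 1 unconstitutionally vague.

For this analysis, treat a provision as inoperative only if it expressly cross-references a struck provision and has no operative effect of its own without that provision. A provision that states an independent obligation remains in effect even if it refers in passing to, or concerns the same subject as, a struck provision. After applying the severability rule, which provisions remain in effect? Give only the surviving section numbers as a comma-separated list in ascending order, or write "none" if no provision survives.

6, 7

Article 1 is struck. Article 2 merely fixes the civil penalty for violating Article 1; with Article 1 gone it has nothing to operate on and falls away. The only function of Article 4 is the exemption procedure for Article 1, so it cannot stand once Article 1 is removed. The whole of Article 8 is the nonprofit waiver of the civil penalty for violating Article 1, defined by reference to Article 2, so Article 8 cannot stand once Article 2 is removed. Article 7 declares Article 1 and Article 3 mutually dependent; since one of them has fallen, all of them are of no effect. That brings down Article 3 as well. Article 5 in turn depends solely on a provision now struck and likewise falls. The remainder continues in force under Article 7. Article 6 and Article 7 remain in effect.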